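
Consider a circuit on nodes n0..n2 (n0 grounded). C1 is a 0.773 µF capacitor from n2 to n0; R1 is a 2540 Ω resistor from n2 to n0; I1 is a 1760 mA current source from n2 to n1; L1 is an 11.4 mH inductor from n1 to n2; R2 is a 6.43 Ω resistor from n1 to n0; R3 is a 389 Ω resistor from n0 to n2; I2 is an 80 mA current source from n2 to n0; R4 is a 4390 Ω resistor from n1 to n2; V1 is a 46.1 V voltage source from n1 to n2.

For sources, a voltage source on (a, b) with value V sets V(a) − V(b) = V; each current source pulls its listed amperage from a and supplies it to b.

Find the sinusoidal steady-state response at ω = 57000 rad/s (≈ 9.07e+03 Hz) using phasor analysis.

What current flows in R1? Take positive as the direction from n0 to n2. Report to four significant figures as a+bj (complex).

Element admittances at ω=57000 rad/s:
  Y(C1) = 0.000+0.04406j S between n2,n0
  Y(R1) = 0.0003937+0.000j S between n2,n0
  I1: injects 1.76 A into n1 (from n2)
  Y(L1) = 0.000-0.001539j S between n1,n2
  Y(R2) = 0.1555+0.000j S between n1,n0
  Y(R3) = 0.002571+0.000j S between n0,n2
  I2: injects 0.08 A into n0 (from n2)
  Y(R4) = 0.0002278+0.000j S between n1,n2
  V1: constraint V(n1)−V(n2) = 46.1
Assemble and solve the 3×3 MNA system:
  V(n1)=3.639+11.80j  V(n2)=-42.46+11.80j
  i(V1)=1.184-1.765j

0.01672-0.004647j A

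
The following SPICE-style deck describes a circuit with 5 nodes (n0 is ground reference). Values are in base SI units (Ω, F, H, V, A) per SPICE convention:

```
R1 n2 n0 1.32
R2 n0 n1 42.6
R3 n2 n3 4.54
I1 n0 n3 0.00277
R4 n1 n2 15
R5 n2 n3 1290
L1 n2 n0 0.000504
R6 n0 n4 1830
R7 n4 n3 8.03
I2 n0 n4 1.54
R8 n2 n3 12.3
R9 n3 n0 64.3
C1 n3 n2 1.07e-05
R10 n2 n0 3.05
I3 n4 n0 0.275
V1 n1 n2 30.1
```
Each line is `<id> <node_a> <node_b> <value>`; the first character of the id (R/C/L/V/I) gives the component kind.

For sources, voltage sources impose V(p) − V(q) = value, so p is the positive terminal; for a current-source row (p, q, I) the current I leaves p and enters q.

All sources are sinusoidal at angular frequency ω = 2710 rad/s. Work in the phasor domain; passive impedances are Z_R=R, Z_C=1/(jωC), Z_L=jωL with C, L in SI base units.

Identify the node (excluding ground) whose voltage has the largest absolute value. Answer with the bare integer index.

MNA unknowns: 4 node voltages V₁..V_4 plus 1 source current (V1)
R1: Y=0.7576+0.000j on G[2,0]
R2: Y=0.02347+0.000j on G[0,1]
R3: Y=0.2203+0.000j on G[2,3]
I1: z[0]−=0.00277, z[3]+=0.00277
R4: Y=0.06667+0.000j on G[1,2]
R5: Y=0.0007752+0.000j on G[2,3]
L1: Y=0.000-0.7322j on G[2,0]
R6: Y=0.0005464+0.000j on G[0,4]
R7: Y=0.1245+0.000j on G[4,3]
I2: z[0]−=1.54, z[4]+=1.54
R8: Y=0.08130+0.000j on G[2,3]
R9: Y=0.01555+0.000j on G[3,0]
C1: Y=0.000+0.02900j on G[3,2]
R10: Y=0.3279+0.000j on G[2,0]
I3: z[4]−=0.275, z[0]+=0.275
V1: row V1−V2=30.1, i_V1 at 1,2
solve → V1=30.41+0.2039j, V2=0.3052+0.2039j, V3=4.220-0.1629j, V4=14.32-0.1622j
aux → i_V1=-2.720-0.004786j

1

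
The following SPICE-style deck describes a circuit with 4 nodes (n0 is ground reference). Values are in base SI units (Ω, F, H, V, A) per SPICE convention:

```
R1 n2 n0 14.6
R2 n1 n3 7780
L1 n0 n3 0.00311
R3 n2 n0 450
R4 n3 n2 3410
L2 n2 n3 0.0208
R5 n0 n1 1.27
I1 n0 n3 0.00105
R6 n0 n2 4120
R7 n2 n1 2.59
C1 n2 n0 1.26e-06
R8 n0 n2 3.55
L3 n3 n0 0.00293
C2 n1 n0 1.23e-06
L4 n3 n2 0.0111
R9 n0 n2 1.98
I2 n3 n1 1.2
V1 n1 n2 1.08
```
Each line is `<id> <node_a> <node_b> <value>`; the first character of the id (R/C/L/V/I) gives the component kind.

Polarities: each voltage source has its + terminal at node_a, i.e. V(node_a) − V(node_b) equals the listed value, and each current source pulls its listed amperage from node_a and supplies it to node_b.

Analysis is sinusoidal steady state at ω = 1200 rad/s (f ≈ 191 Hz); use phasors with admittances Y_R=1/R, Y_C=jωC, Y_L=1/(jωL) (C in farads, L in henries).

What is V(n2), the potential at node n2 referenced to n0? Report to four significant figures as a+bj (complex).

0.08652+0.003503j V

Element admittances at ω=1200 rad/s:
  Y(R1) = 0.06849+0.000j S between n2,n0
  Y(R2) = 0.0001285+0.000j S between n1,n3
  Y(L1) = 0.000-0.2680j S between n0,n3
  Y(R3) = 0.002222+0.000j S between n2,n0
  Y(R4) = 0.0002933+0.000j S between n3,n2
  Y(L2) = 0.000-0.04006j S between n2,n3
  Y(R5) = 0.7874+0.000j S between n0,n1
  I1: injects 0.00105 A into n3 (from n0)
  Y(R6) = 0.0002427+0.000j S between n0,n2
  Y(R7) = 0.3861+0.000j S between n2,n1
  Y(C1) = 0.000+0.001512j S between n2,n0
  Y(R8) = 0.2817+0.000j S between n0,n2
  Y(L3) = 0.000-0.2844j S between n3,n0
  Y(C2) = 0.000+0.001476j S between n1,n0
  Y(L4) = 0.000-0.07508j S between n3,n2
  Y(R9) = 0.5051+0.000j S between n0,n2
  I2: injects 1.2 A into n1 (from n3)
  V1: constraint V(n1)−V(n2) = 1.08
Assemble and solve the 4×4 MNA system:
  V(n1)=1.167+0.003503j  V(n2)=0.08652+0.003503j  V(n3)=0.01379-1.795j
  i(V1)=-0.1357-0.004711j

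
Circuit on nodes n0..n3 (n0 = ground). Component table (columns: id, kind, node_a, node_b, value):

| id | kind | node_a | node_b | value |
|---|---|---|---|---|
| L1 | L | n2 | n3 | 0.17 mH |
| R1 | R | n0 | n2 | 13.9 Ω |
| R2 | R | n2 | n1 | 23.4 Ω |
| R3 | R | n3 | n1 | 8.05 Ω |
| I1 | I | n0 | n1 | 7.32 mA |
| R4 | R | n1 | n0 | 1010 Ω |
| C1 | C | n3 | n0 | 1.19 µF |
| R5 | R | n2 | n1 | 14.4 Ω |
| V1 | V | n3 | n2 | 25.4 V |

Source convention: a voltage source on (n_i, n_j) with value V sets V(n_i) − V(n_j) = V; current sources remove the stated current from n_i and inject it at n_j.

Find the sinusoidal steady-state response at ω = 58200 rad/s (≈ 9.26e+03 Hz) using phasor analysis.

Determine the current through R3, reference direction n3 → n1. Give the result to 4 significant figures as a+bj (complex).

1.494-0.006550j A

Element admittances at ω=58200 rad/s:
  Y(L1) = 0.000-0.1011j S between n2,n3
  Y(R1) = 0.07194+0.000j S between n0,n2
  Y(R2) = 0.04274+0.000j S between n2,n1
  Y(R3) = 0.1242+0.000j S between n3,n1
  I1: injects 0.00732 A into n1 (from n0)
  Y(R4) = 0.0009901+0.000j S between n1,n0
  Y(C1) = 0.000+0.06926j S between n3,n0
  Y(R5) = 0.06944+0.000j S between n2,n1
  V1: constraint V(n3)−V(n2) = 25.4
Assemble and solve the 4×4 MNA system:
  V(n1)=1.286-12.59j  V(n2)=-12.09-12.64j  V(n3)=13.31-12.64j
  i(V1)=-2.370+1.652j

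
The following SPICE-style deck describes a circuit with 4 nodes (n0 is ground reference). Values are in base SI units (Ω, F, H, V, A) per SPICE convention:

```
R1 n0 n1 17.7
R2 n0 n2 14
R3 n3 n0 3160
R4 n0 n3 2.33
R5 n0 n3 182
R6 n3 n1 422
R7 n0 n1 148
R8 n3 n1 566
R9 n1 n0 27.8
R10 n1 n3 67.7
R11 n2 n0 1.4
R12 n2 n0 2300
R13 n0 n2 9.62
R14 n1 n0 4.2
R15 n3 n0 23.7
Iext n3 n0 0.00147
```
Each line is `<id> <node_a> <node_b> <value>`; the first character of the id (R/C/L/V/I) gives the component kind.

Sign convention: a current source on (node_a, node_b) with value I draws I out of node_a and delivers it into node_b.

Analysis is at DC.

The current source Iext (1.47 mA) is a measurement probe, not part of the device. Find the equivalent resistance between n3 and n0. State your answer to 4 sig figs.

R_eq = 2.020 Ω

Element admittances at DC:
  Y(R1) = 0.05650 S between n0,n1
  Y(R2) = 0.07143 S between n0,n2
  Y(R3) = 0.0003165 S between n3,n0
  Y(R4) = 0.4292 S between n0,n3
  Y(R5) = 0.005495 S between n0,n3
  Y(R6) = 0.002370 S between n3,n1
  Y(R7) = 0.006757 S between n0,n1
  Y(R8) = 0.001767 S between n3,n1
  Y(R9) = 0.03597 S between n1,n0
  Y(R10) = 0.01477 S between n1,n3
  Y(R11) = 0.7143 S between n2,n0
  Y(R12) = 0.0004348 S between n2,n0
  Y(R13) = 0.1040 S between n0,n2
  Y(R14) = 0.2381 S between n1,n0
  Y(R15) = 0.04219 S between n3,n0
  Iext: injects 0.00147 A into n0 (from n3)
Assemble and solve the 3×3 MNA system:
  V(n1)=-0.0001576  V(n2)=0.000  V(n3)=-0.002969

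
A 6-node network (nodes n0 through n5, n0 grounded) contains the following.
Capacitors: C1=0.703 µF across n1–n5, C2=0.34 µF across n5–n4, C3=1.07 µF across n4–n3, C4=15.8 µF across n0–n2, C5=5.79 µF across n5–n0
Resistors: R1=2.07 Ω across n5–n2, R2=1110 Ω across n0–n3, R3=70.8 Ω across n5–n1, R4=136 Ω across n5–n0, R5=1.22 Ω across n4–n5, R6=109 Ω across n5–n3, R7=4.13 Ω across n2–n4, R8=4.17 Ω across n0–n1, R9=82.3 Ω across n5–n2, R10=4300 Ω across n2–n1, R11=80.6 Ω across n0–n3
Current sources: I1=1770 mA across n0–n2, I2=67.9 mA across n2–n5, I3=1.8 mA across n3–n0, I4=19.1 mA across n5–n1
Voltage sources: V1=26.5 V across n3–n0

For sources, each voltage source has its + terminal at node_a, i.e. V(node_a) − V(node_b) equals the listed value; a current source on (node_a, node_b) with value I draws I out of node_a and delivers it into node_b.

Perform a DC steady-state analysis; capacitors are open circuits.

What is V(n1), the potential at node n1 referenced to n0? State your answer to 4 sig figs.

3.824 V

MNA unknowns: 5 node voltages V₁..V_5 plus 1 source current (V1)
C1: Y=0.000 on G[1,5]
R1: Y=0.4831 on G[5,2]
R2: Y=0.0009009 on G[0,3]
R3: Y=0.01412 on G[5,1]
R4: Y=0.007353 on G[5,0]
R5: Y=0.8197 on G[4,5]
R6: Y=0.009174 on G[5,3]
R7: Y=0.2421 on G[2,4]
I1: z[0]−=1.77, z[2]+=1.77
I2: z[2]−=0.0679, z[5]+=0.0679
C2: Y=0.000 on G[5,4]
R8: Y=0.2398 on G[0,1]
C3: Y=0.000 on G[4,3]
C4: Y=0.000 on G[0,2]
C5: Y=0.000 on G[5,0]
R9: Y=0.01215 on G[5,2]
I3: z[3]−=0.0018, z[0]+=0.0018
I4: z[5]−=0.0191, z[1]+=0.0191
R10: Y=0.0002326 on G[2,1]
R11: Y=0.01241 on G[0,3]
V1: row V3−V0=26.5, i_V1 at 3,0
solve → V1=3.824, V2=68.80, V3=26.50, V4=66.89, V5=66.32
aux → i_V1=0.01090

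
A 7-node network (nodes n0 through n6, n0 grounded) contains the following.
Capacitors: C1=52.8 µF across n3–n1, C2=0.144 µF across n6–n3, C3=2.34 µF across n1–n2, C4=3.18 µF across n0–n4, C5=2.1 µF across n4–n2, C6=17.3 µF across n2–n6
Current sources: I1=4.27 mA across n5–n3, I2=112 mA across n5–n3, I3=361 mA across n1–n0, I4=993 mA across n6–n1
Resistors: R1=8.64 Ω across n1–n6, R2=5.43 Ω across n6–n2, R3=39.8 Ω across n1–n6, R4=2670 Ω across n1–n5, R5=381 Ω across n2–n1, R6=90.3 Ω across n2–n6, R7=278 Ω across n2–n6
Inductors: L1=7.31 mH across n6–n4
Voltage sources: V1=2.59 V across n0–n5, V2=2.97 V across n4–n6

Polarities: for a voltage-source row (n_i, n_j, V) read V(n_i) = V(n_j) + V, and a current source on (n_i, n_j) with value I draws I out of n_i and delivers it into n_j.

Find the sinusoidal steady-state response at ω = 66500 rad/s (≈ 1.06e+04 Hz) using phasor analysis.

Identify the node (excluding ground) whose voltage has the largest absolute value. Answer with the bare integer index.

Element admittances at ω=66500 rad/s:
  Y(C1) = 0.000+3.511j S between n3,n1
  I1: injects 0.00427 A into n3 (from n5)
  Y(R1) = 0.1157+0.000j S between n1,n6
  Y(R2) = 0.1842+0.000j S between n6,n2
  Y(R3) = 0.02513+0.000j S between n1,n6
  I2: injects 0.112 A into n3 (from n5)
  Y(C2) = 0.000+0.009576j S between n6,n3
  Y(R4) = 0.0003745+0.000j S between n1,n5
  Y(C3) = 0.000+0.1556j S between n1,n2
  I3: injects 0.361 A into n0 (from n1)
  Y(R5) = 0.002625+0.000j S between n2,n1
  Y(C4) = 0.000+0.2115j S between n0,n4
  Y(R6) = 0.01107+0.000j S between n2,n6
  I4: injects 0.993 A into n1 (from n6)
  Y(C5) = 0.000+0.1396j S between n4,n2
  Y(R7) = 0.003597+0.000j S between n2,n6
  Y(C6) = 0.000+1.150j S between n2,n6
  Y(L1) = 0.000-0.002057j S between n6,n4
  V1: constraint V(n0)−V(n5) = 2.59
  V2: constraint V(n4)−V(n6) = 2.97
Assemble and solve the 8×8 MNA system:
  V(n1)=-0.3210-1.243j  V(n2)=-2.375+0.9803j  V(n3)=-0.3282-1.269j  V(n4)=0.002201+1.161j  V(n5)=-2.590+0.000j  V(n6)=-2.968+1.161j
  i(V1)=0.1154+0.0004654j  i(V2)=0.2709-0.3264j

6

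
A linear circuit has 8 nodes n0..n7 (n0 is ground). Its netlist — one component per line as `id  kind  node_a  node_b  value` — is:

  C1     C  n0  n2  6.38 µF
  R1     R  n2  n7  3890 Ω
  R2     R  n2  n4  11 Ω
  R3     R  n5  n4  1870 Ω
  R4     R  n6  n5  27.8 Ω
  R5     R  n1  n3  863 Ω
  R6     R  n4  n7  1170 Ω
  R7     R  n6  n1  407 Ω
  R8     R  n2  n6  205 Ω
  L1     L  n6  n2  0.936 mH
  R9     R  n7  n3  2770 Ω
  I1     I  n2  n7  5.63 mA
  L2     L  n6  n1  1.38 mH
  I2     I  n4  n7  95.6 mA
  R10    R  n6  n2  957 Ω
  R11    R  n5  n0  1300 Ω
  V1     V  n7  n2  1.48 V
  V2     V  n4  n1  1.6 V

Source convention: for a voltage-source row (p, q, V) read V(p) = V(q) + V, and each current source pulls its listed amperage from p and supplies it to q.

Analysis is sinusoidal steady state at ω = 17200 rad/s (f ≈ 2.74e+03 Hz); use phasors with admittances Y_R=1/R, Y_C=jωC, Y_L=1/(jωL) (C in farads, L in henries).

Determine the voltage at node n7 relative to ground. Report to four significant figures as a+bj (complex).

1.482-0.006626j V

MNA unknowns: 7 node voltages V₁..V_7 plus 2 source currents (V1, V2)
C1: Y=0.000+0.1097j on G[0,2]
R1: Y=0.0002571+0.000j on G[2,7]
R2: Y=0.09091+0.000j on G[2,4]
R3: Y=0.0005348+0.000j on G[5,4]
R4: Y=0.03597+0.000j on G[6,5]
R5: Y=0.001159+0.000j on G[1,3]
R6: Y=0.0008547+0.000j on G[4,7]
R7: Y=0.002457+0.000j on G[6,1]
R8: Y=0.004878+0.000j on G[2,6]
L1: Y=0.000-0.06211j on G[6,2]
R9: Y=0.0003610+0.000j on G[7,3]
I1: z[2]−=0.00563, z[7]+=0.00563
L2: Y=0.000-0.04213j on G[6,1]
I2: z[4]−=0.0956, z[7]+=0.0956
R10: Y=0.001045+0.000j on G[6,2]
R11: Y=0.0007692+0.000j on G[5,0]
V1: row V7−V2=1.48, i_V1 at 7,2
V2: row V4−V1=1.6, i_V2 at 4,1
solve → V1=-2.390-0.6442j, V2=0.001654-0.006626j, V3=-1.470-0.4928j, V4=-0.7897-0.6442j, V5=-0.9452-0.2360j, V6=-0.9678-0.2350j, V7=1.482-0.006626j
aux → i_V1=0.09784-0.0007204j, i_V2=-0.02180+0.05872j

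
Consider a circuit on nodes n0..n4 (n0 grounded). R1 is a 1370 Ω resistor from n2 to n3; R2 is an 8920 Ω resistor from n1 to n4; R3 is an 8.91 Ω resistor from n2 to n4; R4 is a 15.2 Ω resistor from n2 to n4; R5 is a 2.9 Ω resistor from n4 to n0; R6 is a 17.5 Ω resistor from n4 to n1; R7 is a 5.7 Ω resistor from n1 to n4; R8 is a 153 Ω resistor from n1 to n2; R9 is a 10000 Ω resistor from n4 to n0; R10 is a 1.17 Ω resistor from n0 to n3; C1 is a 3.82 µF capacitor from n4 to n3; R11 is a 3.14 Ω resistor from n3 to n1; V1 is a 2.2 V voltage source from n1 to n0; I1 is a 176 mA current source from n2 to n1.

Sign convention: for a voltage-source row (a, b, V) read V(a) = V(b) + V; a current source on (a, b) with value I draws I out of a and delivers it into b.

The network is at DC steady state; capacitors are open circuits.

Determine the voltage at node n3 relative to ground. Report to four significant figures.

0.5967 V

MNA unknowns: 4 node voltages V₁..V_4 plus 1 source current (V1)
R1: Y=0.0007299 on G[2,3]
R2: Y=0.0001121 on G[1,4]
R3: Y=0.1122 on G[2,4]
R4: Y=0.06579 on G[2,4]
R5: Y=0.3448 on G[4,0]
R6: Y=0.05714 on G[4,1]
R7: Y=0.1754 on G[1,4]
R8: Y=0.006536 on G[1,2]
R9: Y=0.0001000 on G[4,0]
R10: Y=0.8547 on G[0,3]
C1: Y=0.000 on G[4,3]
R11: Y=0.3185 on G[3,1]
V1: row V1−V0=2.2, i_V1 at 1,0
I1: z[2]−=0.176, z[1]+=0.176
solve → V1=2.200, V2=-0.2831, V3=0.5967, V4=0.6108
aux → i_V1=-0.7206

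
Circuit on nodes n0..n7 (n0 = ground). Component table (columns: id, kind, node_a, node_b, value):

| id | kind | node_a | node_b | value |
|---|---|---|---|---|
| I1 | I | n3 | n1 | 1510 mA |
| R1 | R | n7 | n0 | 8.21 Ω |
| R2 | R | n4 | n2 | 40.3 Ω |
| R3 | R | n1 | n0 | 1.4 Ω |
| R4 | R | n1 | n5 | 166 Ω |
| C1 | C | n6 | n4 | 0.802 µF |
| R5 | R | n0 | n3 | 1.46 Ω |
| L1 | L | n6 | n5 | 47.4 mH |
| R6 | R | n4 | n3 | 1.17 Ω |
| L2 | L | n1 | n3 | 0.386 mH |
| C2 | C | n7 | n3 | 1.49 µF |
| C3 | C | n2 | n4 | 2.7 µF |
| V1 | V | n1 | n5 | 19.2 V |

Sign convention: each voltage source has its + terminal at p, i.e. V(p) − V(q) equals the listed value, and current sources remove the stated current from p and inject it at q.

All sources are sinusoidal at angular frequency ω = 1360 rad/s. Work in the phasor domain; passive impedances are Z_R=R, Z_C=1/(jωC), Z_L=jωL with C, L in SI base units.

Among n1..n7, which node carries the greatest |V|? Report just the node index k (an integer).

6

Apply KCL at each of the 7 non-ground nodes and solve the resulting linear system.
Node n1: branches {I1, R3, R4, L2, V1} → V_1 = 0.06285+0.3768j
Node n2: branches {R2, C3} → V_2 = -0.06780-0.4189j
Node n3: branches {I1, R5, R6, L2, C2} → V_3 = -0.06671-0.3928j
Node n4: branches {R2, C1, R6, C3} → V_4 = -0.06780-0.4189j
Node n5: branches {R4, L1, V1} → V_5 = -19.14+0.3768j
Node n6: branches {C1, L1} → V_6 = -20.58+0.4370j
Node n7: branches {R1, C2} → V_7 = 0.006514-0.001218j
Source currents: i(V1)=-0.1166-0.02237j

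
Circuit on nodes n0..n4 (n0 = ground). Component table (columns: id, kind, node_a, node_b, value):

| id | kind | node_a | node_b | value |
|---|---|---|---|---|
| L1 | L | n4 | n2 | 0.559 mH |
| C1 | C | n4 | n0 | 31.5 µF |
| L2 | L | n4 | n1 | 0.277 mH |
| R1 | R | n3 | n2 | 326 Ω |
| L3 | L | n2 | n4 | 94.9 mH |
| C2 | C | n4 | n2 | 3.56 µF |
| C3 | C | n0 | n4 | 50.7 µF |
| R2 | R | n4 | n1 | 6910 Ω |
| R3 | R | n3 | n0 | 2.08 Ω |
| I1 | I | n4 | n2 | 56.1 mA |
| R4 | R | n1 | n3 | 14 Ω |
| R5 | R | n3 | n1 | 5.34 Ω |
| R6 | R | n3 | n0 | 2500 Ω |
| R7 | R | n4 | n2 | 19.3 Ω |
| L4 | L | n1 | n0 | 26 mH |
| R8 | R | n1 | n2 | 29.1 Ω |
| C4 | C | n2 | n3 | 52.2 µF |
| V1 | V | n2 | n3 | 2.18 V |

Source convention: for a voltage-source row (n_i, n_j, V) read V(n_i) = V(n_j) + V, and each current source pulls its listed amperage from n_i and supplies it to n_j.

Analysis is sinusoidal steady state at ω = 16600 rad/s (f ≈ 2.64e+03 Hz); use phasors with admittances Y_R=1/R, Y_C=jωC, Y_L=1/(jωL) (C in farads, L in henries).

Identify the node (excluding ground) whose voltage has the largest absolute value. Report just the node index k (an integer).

Apply KCL at each of the 4 non-ground nodes and solve the resulting linear system.
Node n1: branches {L2, R2, R4, R5, L4, R8} → V_1 = -0.1058+0.1212j
Node n2: branches {L1, R1, L3, C2, I1, R7, R8, C4, V1} → V_2 = 1.965+0.1589j
Node n3: branches {R1, R3, R4, R5, R6, C4, V1} → V_3 = -0.2146+0.1589j
Node n4: branches {L1, C1, L2, L3, C2, C3, R2, I1, R7} → V_4 = -0.05622-0.07546j
Source currents: i(V1)=-0.1381-1.803j

2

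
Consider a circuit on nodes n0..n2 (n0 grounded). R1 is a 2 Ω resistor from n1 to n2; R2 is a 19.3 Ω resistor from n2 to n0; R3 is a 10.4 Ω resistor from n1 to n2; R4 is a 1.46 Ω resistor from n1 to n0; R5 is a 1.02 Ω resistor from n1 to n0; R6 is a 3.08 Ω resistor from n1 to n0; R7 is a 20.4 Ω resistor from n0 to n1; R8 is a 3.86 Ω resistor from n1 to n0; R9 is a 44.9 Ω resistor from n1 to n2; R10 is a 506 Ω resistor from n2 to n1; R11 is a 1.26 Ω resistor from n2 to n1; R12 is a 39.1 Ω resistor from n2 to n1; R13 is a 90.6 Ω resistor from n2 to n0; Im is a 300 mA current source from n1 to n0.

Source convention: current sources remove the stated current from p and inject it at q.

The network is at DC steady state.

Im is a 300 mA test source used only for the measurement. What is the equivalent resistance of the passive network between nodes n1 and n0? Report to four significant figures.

MNA unknowns: 2 node voltages V₁..V_2
R1: Y=0.5000 on G[1,2]
R2: Y=0.05181 on G[2,0]
R3: Y=0.09615 on G[1,2]
R4: Y=0.6849 on G[1,0]
R5: Y=0.9804 on G[1,0]
R6: Y=0.3247 on G[1,0]
R7: Y=0.04902 on G[0,1]
R8: Y=0.2591 on G[1,0]
R9: Y=0.02227 on G[1,2]
R10: Y=0.001976 on G[2,1]
R11: Y=0.7937 on G[2,1]
R12: Y=0.02558 on G[2,1]
R13: Y=0.01104 on G[2,0]
Im: z[1]−=0.3, z[0]+=0.3
solve → V1=-0.1272, V2=-0.1219

R_eq = 0.4240 Ω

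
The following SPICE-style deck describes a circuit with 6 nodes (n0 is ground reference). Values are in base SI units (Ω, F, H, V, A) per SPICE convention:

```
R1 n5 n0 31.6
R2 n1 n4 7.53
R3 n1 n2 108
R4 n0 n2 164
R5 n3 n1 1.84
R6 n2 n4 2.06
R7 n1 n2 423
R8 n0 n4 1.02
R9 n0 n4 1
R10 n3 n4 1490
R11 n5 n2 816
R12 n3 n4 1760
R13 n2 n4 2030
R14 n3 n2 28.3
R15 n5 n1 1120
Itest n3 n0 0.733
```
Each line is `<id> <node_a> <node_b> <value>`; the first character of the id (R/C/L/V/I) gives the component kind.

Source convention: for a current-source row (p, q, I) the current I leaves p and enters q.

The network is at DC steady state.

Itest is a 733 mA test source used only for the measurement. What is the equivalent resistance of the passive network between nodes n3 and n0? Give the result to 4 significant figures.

Element admittances at DC:
  Y(R1) = 0.03165 S between n5,n0
  Y(R2) = 0.1328 S between n1,n4
  Y(R3) = 0.009259 S between n1,n2
  Y(R4) = 0.006098 S between n0,n2
  Y(R5) = 0.5435 S between n3,n1
  Y(R6) = 0.4854 S between n2,n4
  Y(R7) = 0.002364 S between n1,n2
  Y(R8) = 0.9804 S between n0,n4
  Y(R9) = 1.000 S between n0,n4
  Y(R10) = 0.0006711 S between n3,n4
  Y(R11) = 0.001225 S between n5,n2
  Y(R12) = 0.0005682 S between n3,n4
  Y(R13) = 0.0004926 S between n2,n4
  Y(R14) = 0.03534 S between n3,n2
  Y(R15) = 0.0008929 S between n5,n1
  Itest: injects 0.733 A into n0 (from n3)
Assemble and solve the 5×5 MNA system:
  V(n1)=-4.289  V(n2)=-0.7700  V(n3)=-5.330  V(n4)=-0.3655  V(n5)=-0.1414

R_eq = 7.272 Ω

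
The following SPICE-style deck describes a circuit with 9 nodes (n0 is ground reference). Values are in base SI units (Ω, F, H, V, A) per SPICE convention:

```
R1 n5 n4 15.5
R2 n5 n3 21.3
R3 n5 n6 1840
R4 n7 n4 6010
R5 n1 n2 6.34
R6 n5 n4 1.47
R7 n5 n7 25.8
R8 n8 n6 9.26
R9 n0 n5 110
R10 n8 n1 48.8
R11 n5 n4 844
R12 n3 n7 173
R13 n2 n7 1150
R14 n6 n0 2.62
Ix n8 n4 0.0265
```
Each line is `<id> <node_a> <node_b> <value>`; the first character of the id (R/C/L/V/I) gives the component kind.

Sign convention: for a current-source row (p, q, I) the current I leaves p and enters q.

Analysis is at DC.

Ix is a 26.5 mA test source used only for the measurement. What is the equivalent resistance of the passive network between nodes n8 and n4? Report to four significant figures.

MNA unknowns: 8 node voltages V₁..V_8
R1: Y=0.06452 on G[5,4]
R2: Y=0.04695 on G[5,3]
R3: Y=0.0005435 on G[5,6]
R4: Y=0.0001664 on G[7,4]
R5: Y=0.1577 on G[1,2]
R6: Y=0.6803 on G[5,4]
R7: Y=0.03876 on G[5,7]
R8: Y=0.1080 on G[8,6]
R9: Y=0.009091 on G[0,5]
R10: Y=0.02049 on G[8,1]
R11: Y=0.001185 on G[5,4]
R12: Y=0.005780 on G[3,7]
R13: Y=0.0008696 on G[2,7]
R14: Y=0.3817 on G[6,0]
Ix: z[8]−=0.0265, z[4]+=0.0265
solve → V1=-0.1730, V2=-0.1586, V3=2.505, V4=2.546, V5=2.511, V6=-0.05981, V7=2.459, V8=-0.2841

R_eq = 106.8 Ω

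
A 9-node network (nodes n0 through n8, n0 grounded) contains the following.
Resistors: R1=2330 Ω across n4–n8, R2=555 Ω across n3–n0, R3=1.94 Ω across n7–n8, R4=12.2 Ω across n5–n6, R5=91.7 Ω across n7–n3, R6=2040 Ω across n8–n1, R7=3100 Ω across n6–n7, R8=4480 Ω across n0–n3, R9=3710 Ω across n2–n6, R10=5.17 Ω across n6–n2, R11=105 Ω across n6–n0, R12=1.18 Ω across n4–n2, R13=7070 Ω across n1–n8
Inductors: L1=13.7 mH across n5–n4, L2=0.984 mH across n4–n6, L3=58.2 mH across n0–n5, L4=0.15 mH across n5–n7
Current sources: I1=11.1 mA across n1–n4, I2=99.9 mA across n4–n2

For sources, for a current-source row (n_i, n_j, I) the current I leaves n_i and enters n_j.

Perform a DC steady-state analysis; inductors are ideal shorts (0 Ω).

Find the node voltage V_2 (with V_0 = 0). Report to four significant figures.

0.09595 V

MNA unknowns: 8 node voltages V₁..V_8 plus 4 source currents (L1, L2, L3, L4)
R1: Y=0.0004292 on G[4,8]
R2: Y=0.001802 on G[3,0]
R3: Y=0.5155 on G[7,8]
R4: Y=0.08197 on G[5,6]
L1: row V5−V4=0, i_L1 at 5,4
R5: Y=0.01091 on G[7,3]
R6: Y=0.0004902 on G[8,1]
R7: Y=0.0003226 on G[6,7]
L2: row V4−V6=0, i_L2 at 4,6
R8: Y=0.0002232 on G[0,3]
R9: Y=0.0002695 on G[2,6]
L3: row V0−V5=0, i_L3 at 0,5
R10: Y=0.1934 on G[6,2]
R11: Y=0.009524 on G[6,0]
I1: z[1]−=0.0111, z[4]+=0.0111
R12: Y=0.8475 on G[4,2]
R13: Y=0.0001414 on G[1,8]
L4: row V5−V7=0, i_L4 at 5,7
I2: z[4]−=0.0999, z[2]+=0.0999
solve → V1=-17.59, V2=0.09595, V3=0.000, V4=0.000, V5=0.000, V6=0.000, V7=0.000, V8=-0.02152
aux → i_L1=-0.01109, i_L2=-0.01859, i_L3=0.000, i_L4=0.01109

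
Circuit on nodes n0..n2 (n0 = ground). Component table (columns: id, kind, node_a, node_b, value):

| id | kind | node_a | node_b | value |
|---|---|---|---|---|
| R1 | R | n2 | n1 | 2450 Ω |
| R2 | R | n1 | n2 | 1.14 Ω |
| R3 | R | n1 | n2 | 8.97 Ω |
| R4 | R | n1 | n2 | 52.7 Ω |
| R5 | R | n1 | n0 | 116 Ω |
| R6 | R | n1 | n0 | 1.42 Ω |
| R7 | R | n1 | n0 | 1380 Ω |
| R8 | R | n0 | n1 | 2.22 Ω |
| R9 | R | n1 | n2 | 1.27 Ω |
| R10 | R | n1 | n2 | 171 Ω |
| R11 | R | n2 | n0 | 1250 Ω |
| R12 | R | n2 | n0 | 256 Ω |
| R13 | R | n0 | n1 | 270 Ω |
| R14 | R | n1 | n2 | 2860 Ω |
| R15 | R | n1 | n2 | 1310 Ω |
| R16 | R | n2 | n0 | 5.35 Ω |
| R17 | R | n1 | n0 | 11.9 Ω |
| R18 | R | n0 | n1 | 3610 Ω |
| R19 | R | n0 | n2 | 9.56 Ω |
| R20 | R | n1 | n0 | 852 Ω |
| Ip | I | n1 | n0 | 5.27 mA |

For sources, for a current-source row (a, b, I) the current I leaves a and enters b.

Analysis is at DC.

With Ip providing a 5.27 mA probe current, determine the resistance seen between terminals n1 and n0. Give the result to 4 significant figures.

Element admittances at DC:
  Y(R1) = 0.0004082 S between n2,n1
  Y(R2) = 0.8772 S between n1,n2
  Y(R3) = 0.1115 S between n1,n2
  Y(R4) = 0.01898 S between n1,n2
  Y(R5) = 0.008621 S between n1,n0
  Y(R6) = 0.7042 S between n1,n0
  Y(R7) = 0.0007246 S between n1,n0
  Y(R8) = 0.4505 S between n0,n1
  Y(R9) = 0.7874 S between n1,n2
  Y(R10) = 0.005848 S between n1,n2
  Y(R11) = 0.0008000 S between n2,n0
  Y(R12) = 0.003906 S between n2,n0
  Y(R13) = 0.003704 S between n0,n1
  Y(R14) = 0.0003497 S between n1,n2
  Y(R15) = 0.0007634 S between n1,n2
  Y(R16) = 0.1869 S between n2,n0
  Y(R17) = 0.08403 S between n1,n0
  Y(R18) = 0.0002770 S between n0,n1
  Y(R19) = 0.1046 S between n0,n2
  Y(R20) = 0.001174 S between n1,n0
  Ip: injects 0.00527 A into n0 (from n1)
Assemble and solve the 2×2 MNA system:
  V(n1)=-0.003496  V(n2)=-0.003002

R_eq = 0.6633 Ω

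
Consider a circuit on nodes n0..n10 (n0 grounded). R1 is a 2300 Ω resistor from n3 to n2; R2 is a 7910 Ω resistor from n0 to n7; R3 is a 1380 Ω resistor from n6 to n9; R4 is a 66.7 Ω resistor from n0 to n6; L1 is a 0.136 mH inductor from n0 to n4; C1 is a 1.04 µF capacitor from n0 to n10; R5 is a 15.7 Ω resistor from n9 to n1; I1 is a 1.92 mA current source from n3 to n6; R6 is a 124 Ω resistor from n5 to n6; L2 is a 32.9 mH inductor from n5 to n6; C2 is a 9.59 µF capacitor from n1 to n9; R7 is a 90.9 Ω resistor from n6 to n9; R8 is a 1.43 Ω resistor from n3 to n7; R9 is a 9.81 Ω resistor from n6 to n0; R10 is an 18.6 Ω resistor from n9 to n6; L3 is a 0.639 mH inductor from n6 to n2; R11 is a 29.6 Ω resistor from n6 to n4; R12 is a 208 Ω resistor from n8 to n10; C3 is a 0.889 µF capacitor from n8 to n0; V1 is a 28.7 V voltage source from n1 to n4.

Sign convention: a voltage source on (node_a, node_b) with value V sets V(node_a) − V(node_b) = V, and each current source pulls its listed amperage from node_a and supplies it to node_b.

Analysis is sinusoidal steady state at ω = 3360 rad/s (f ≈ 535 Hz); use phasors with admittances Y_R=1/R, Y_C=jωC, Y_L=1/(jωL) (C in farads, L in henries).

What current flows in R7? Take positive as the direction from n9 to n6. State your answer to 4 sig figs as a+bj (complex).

MNA unknowns: 10 node voltages V₁..V_10 plus 1 source current (V1)
R1: Y=0.0004348+0.000j on G[3,2]
R2: Y=0.0001264+0.000j on G[0,7]
R3: Y=0.0007246+0.000j on G[6,9]
R4: Y=0.01499+0.000j on G[0,6]
L1: Y=0.000-2.188j on G[0,4]
C1: Y=0.000+0.003494j on G[0,10]
R5: Y=0.06369+0.000j on G[9,1]
I1: z[3]−=0.00192, z[6]+=0.00192
R6: Y=0.008065+0.000j on G[5,6]
L2: Y=0.000-0.009046j on G[5,6]
C2: Y=0.000+0.03222j on G[1,9]
R7: Y=0.01100+0.000j on G[6,9]
R8: Y=0.6993+0.000j on G[3,7]
R9: Y=0.1019+0.000j on G[6,0]
R10: Y=0.05376+0.000j on G[9,6]
L3: Y=0.000-0.4658j on G[6,2]
R11: Y=0.03378+0.000j on G[6,4]
R12: Y=0.004808+0.000j on G[8,10]
C3: Y=0.000+0.002987j on G[8,0]
V1: row V1−V4=28.7, i_V1 at 1,4
solve → V1=28.75-0.2874j, V2=5.379+0.8746j, V3=0.7458+0.6776j, V4=0.04700-0.2874j, V5=5.378+0.8789j, V6=5.378+0.8789j, V7=0.7456+0.6774j, V8=0.000+0.000j, V9=17.73+3.051j, V10=0.000+0.000j
aux → i_V1=-0.8091-0.1423j

0.1359+0.02390j A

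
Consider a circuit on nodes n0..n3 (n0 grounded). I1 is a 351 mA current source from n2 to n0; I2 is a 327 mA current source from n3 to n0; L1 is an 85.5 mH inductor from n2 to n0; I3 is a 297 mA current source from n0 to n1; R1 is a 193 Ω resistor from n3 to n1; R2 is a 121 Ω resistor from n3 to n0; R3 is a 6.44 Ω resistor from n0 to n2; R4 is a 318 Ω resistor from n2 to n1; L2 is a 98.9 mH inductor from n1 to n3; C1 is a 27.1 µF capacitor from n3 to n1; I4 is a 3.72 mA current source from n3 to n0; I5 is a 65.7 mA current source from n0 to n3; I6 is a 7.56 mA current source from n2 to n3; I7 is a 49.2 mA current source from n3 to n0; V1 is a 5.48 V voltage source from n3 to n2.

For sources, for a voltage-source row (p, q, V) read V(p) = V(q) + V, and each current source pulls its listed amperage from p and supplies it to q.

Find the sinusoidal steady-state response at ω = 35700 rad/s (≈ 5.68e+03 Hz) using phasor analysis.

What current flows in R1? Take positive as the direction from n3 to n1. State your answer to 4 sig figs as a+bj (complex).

-1.290e-05+0.001499j A

MNA unknowns: 3 node voltages V₁..V_3 plus 1 source current (V1)
I1: z[2]−=0.351, z[0]+=0.351
I2: z[3]−=0.327, z[0]+=0.327
L1: Y=0.000-0.0003276j on G[2,0]
I3: z[0]−=0.297, z[1]+=0.297
R1: Y=0.005181+0.000j on G[3,1]
R2: Y=0.008264+0.000j on G[3,0]
R3: Y=0.1553+0.000j on G[0,2]
R4: Y=0.003145+0.000j on G[2,1]
L2: Y=0.000-0.0002832j on G[1,3]
C1: Y=0.000+0.9675j on G[3,1]
I4: z[3]−=0.00372, z[0]+=0.00372
I5: z[0]−=0.0657, z[3]+=0.0657
I6: z[2]−=0.00756, z[3]+=0.00756
I7: z[3]−=0.0492, z[0]+=0.0492
V1: row V3−V2=5.48, i_V1 at 3,2
solve → V1=2.954-0.2943j, V2=-2.528-0.005065j, V3=2.952-0.005065j
aux → i_V1=-0.05129+0.0009514j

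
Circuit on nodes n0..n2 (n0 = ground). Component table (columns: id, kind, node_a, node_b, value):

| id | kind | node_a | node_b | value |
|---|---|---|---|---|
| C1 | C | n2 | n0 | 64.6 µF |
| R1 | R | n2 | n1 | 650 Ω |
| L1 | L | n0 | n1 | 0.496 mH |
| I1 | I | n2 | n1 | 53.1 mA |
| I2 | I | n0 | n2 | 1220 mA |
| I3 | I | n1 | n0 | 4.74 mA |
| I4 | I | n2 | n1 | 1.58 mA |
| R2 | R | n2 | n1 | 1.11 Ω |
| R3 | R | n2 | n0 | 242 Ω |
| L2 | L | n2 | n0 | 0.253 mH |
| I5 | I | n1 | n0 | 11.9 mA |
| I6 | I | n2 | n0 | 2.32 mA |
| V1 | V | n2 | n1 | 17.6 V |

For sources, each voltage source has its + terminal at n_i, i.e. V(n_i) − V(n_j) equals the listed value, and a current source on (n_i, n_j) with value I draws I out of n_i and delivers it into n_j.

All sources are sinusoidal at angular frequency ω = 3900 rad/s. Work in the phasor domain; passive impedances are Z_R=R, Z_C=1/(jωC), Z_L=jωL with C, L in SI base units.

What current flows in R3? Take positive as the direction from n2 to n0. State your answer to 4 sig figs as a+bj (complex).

0.02942+0.003787j A

Apply KCL at each of the 2 non-ground nodes and solve the resulting linear system.
Node n1: branches {R1, L1, I1, I3, I4, R2, I5, V1} → V_1 = -10.48+0.9164j
Node n2: branches {C1, R1, I1, I2, I4, R2, R3, L2, I6, V1} → V_2 = 7.119+0.9164j
Source currents: i(V1)=-15.45+5.418j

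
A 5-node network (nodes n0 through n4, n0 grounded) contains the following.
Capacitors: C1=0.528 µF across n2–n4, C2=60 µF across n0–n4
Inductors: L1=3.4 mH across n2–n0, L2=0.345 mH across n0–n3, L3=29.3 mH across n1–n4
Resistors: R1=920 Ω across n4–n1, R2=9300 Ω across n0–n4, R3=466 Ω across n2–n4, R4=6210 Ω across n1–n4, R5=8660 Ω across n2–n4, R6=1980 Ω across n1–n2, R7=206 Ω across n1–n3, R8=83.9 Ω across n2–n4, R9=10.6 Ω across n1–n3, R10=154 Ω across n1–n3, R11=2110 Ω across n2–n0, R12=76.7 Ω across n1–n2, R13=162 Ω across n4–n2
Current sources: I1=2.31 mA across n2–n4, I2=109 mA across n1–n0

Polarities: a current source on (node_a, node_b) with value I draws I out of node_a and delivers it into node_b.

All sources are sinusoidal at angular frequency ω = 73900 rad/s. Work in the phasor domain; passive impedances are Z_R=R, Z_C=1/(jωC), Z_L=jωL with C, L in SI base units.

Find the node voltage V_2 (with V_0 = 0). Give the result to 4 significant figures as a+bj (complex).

Apply KCL at each of the 4 non-ground nodes and solve the resulting linear system.
Node n1: branches {R1, R4, R6, R7, R9, R10, R12, L3, I2} → V_1 = -1.652-2.116j
Node n2: branches {C1, L1, R3, I1, R5, R6, R8, R11, R12, R13} → V_2 = -0.7763-0.04903j
Node n3: branches {L2, R7, R9, R10} → V_3 = -0.7619-2.399j
Node n4: branches {C1, R1, R2, R3, R4, C2, I1, R5, R8, R13, L3} → V_4 = -0.007432+0.003232j

-0.7763-0.04903j V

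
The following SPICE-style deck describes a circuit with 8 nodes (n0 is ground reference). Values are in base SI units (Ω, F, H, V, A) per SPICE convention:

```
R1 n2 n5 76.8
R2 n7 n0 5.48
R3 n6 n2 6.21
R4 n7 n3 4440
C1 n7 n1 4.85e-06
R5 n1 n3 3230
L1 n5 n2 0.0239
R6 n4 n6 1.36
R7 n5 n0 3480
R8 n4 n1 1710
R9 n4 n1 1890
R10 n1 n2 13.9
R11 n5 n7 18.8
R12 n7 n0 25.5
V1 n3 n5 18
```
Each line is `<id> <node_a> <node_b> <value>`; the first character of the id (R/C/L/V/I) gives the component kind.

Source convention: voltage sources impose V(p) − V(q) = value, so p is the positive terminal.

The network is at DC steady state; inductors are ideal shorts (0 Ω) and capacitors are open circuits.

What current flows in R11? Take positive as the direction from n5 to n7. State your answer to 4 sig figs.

-0.004015 A

Apply KCL at each of the 7 non-ground nodes and solve the resulting linear system.
Node n1: branches {C1, R5, R8, R9, R10} → V_1 = 0.0005764
Node n2: branches {R1, R3, L1, R10} → V_2 = -0.07539
Node n3: branches {R4, R5, V1} → V_3 = 17.92
Node n4: branches {R6, R8, R9} → V_4 = -0.07476
Node n5: branches {R1, L1, R7, R11, V1} → V_5 = -0.07539
Node n6: branches {R3, R6} → V_6 = -0.07487
Node n7: branches {R2, R4, C1, R11, R12} → V_7 = 9.772e-05
Source currents: i(L1)=-0.005549, i(V1)=-0.009586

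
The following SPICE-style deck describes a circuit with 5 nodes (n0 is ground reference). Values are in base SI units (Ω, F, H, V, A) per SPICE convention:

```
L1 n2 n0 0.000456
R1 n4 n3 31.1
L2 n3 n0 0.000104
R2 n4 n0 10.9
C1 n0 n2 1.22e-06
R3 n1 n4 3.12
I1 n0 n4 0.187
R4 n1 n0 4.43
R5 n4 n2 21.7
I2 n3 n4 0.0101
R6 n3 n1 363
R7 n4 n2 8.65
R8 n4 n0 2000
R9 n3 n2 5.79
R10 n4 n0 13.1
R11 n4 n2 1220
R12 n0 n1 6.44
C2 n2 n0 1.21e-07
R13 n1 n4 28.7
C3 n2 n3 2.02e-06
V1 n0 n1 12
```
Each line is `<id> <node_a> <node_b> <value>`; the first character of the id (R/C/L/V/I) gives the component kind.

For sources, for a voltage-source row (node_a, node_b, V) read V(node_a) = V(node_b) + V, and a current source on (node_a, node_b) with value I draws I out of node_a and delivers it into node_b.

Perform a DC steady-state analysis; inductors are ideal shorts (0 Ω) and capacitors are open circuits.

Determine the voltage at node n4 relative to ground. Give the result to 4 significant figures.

Apply KCL at each of the 4 non-ground nodes and solve the resulting linear system.
Node n1: branches {R3, R4, R6, R12, R13, V1} → V_1 = -12.00
Node n2: branches {L1, C1, R5, R7, R9, R11, C2, C3} → V_2 = 0.000
Node n3: branches {R1, L2, I2, R6, R9, C3} → V_3 = 0.000
Node n4: branches {R1, R2, R3, I1, R5, I2, R7, R8, R10, R11, R13} → V_4 = -5.660
Source currents: i(L1)=-0.9198, i(L2)=-0.2251, i(V1)=-6.858

-5.660 V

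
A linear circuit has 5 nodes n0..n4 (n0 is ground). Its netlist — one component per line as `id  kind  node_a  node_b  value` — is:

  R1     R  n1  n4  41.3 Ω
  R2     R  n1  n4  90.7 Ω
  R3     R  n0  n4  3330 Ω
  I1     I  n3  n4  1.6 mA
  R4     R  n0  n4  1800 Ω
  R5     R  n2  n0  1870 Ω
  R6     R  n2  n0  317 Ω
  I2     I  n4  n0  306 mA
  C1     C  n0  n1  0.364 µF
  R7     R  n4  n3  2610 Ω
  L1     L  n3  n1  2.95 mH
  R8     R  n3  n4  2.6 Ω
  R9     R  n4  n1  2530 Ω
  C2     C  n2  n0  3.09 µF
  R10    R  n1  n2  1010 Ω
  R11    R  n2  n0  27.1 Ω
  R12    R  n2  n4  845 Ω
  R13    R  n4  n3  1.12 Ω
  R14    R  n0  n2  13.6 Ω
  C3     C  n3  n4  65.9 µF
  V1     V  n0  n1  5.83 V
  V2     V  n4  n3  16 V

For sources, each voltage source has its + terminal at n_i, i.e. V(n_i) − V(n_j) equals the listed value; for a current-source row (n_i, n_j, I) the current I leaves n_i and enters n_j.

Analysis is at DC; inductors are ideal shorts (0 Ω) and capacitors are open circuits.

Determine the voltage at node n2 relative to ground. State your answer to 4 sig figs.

MNA unknowns: 4 node voltages V₁..V_4 plus 3 source currents (L1, V1, V2)
R1: Y=0.02421 on G[1,4]
R2: Y=0.01103 on G[1,4]
R3: Y=0.0003003 on G[0,4]
I1: z[3]−=0.0016, z[4]+=0.0016
R4: Y=0.0005556 on G[0,4]
R5: Y=0.0005348 on G[2,0]
R6: Y=0.003155 on G[2,0]
I2: z[4]−=0.306, z[0]+=0.306
C1: Y=0.000 on G[0,1]
R7: Y=0.0003831 on G[4,3]
L1: row V3−V1=0, i_L1 at 3,1
R8: Y=0.3846 on G[3,4]
R9: Y=0.0003953 on G[4,1]
C2: Y=0.000 on G[2,0]
R10: Y=0.0009901 on G[1,2]
R11: Y=0.03690 on G[2,0]
R12: Y=0.001183 on G[2,4]
R13: Y=0.8929 on G[4,3]
R14: Y=0.07353 on G[0,2]
C3: Y=0.000 on G[3,4]
V1: row V0−V1=5.83, i_V1 at 0,1
V2: row V4−V3=16, i_V2 at 4,3
solve → V1=-5.830, V2=0.05386, V3=-5.830, V4=10.17
aux → i_L1=-0.8968, i_V1=0.3209, i_V2=-21.34

0.05386 V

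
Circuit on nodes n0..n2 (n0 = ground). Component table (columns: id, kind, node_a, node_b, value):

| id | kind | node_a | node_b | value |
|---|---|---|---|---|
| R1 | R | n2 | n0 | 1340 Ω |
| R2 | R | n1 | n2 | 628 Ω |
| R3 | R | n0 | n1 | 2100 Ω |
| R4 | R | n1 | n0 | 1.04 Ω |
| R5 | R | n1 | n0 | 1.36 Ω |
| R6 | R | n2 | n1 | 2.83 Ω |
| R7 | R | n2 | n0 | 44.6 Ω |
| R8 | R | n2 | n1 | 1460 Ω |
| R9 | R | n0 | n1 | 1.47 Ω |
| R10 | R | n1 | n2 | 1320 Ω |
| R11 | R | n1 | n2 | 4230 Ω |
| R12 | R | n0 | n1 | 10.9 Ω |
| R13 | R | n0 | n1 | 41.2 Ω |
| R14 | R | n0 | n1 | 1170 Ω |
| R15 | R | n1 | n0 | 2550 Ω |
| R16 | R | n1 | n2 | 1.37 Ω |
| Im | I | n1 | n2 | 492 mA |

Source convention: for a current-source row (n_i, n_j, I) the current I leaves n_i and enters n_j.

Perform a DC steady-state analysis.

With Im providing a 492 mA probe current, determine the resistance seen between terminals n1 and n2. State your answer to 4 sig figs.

MNA unknowns: 2 node voltages V₁..V_2
R1: Y=0.0007463 on G[2,0]
R2: Y=0.001592 on G[1,2]
R3: Y=0.0004762 on G[0,1]
R4: Y=0.9615 on G[1,0]
R5: Y=0.7353 on G[1,0]
R6: Y=0.3534 on G[2,1]
R7: Y=0.02242 on G[2,0]
R8: Y=0.0006849 on G[2,1]
R9: Y=0.6803 on G[0,1]
R10: Y=0.0007576 on G[1,2]
R11: Y=0.0002364 on G[1,2]
R12: Y=0.09174 on G[0,1]
R13: Y=0.02427 on G[0,1]
R14: Y=0.0008547 on G[0,1]
R15: Y=0.0003922 on G[1,0]
R16: Y=0.7299 on G[1,2]
Im: z[1]−=0.492, z[2]+=0.492
solve → V1=-0.004080, V2=0.4394

R_eq = 0.9013 Ω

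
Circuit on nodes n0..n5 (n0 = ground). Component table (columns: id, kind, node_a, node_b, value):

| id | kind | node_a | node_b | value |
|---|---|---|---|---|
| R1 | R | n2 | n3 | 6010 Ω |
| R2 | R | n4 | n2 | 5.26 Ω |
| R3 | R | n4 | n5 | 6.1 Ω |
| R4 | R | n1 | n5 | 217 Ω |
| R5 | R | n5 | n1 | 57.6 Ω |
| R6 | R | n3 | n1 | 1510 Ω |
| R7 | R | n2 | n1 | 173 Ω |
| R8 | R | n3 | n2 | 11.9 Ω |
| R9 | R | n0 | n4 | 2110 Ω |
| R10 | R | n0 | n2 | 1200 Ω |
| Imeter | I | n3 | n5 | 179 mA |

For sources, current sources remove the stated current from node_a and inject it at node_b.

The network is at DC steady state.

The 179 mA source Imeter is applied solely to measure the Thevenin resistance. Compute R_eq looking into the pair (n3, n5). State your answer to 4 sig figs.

Element admittances at DC:
  Y(R1) = 0.0001664 S between n2,n3
  Y(R2) = 0.1901 S between n4,n2
  Y(R3) = 0.1639 S between n4,n5
  Y(R4) = 0.004608 S between n1,n5
  Y(R5) = 0.01736 S between n5,n1
  Y(R6) = 0.0006623 S between n3,n1
  Y(R7) = 0.005780 S between n2,n1
  Y(R8) = 0.08403 S between n3,n2
  Y(R9) = 0.0004739 S between n0,n4
  Y(R10) = 0.0008333 S between n0,n2
  Imeter: injects 0.179 A into n5 (from n3)
Assemble and solve the 5×5 MNA system:
  V(n1)=1.109  V(n2)=-0.3206  V(n3)=-2.419  V(n4)=0.5638  V(n5)=1.591

R_eq = 22.40 Ω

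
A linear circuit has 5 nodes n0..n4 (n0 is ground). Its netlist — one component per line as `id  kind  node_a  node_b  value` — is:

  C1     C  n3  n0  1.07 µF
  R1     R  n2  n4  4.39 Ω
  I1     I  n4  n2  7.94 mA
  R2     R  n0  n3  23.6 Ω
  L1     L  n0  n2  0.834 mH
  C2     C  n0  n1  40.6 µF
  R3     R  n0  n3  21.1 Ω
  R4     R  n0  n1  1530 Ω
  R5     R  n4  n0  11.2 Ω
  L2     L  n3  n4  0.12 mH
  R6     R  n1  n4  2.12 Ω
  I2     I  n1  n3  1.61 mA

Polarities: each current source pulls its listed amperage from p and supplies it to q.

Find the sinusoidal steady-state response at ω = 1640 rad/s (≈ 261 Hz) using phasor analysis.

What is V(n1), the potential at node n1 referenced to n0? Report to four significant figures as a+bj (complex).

-0.02026+0.009050j V

Element admittances at ω=1640 rad/s:
  Y(C1) = 0.000+0.001755j S between n3,n0
  Y(R1) = 0.2278+0.000j S between n2,n4
  I1: injects 0.00794 A into n2 (from n4)
  Y(R2) = 0.04237+0.000j S between n0,n3
  Y(L1) = 0.000-0.7311j S between n0,n2
  Y(C2) = 0.000+0.06658j S between n0,n1
  Y(R3) = 0.04739+0.000j S between n0,n3
  Y(R4) = 0.0006536+0.000j S between n0,n1
  Y(R5) = 0.08929+0.000j S between n4,n0
  Y(L2) = 0.000-5.081j S between n3,n4
  Y(R6) = 0.4717+0.000j S between n1,n4
  I2: injects 0.00161 A into n3 (from n1)
Assemble and solve the 4×4 MNA system:
  V(n1)=-0.02026+0.009050j  V(n2)=-0.0002836+0.005291j  V(n3)=-0.01804+0.006840j  V(n4)=-0.01816+0.006202j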